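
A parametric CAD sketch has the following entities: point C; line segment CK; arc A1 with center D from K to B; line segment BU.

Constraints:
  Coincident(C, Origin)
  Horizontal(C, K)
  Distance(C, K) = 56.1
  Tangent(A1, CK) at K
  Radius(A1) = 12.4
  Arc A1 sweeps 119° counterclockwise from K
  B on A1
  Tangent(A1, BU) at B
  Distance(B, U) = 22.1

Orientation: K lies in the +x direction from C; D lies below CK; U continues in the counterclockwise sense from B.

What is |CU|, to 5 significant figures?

67.505

C is at the origin; CK is horizontal with |CK| = 56.1 and K on the +x side, so K = (56.100, 0.0000). Tangency of A1 to CK means the radius DK is perpendicular to CK, so D = K + (0, -12.4) = (56.100, -12.400). On A1, K sits at bearing 90° from D; a 119° counterclockwise sweep puts B at bearing 209°, so B = D + 12.4·(cos 209°, sin 209°) = (45.255, -18.412). Tangency of A1 to BU means the radius DB is perpendicular to BU, so BU runs along (−sin 209°, cos 209°); with |BU| = 22.1, U = (55.969, -37.741). Then |CU| = |U − C| = 67.505.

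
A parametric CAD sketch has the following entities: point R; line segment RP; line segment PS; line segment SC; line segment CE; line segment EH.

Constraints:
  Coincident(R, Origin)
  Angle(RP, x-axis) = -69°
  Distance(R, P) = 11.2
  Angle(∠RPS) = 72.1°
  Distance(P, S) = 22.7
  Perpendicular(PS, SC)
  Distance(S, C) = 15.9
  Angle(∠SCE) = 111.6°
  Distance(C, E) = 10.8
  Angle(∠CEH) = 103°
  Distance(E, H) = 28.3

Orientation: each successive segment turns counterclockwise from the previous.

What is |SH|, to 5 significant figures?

26.334

∠SCE = 111.6° gives CE at -162.70° from the x-axis; with |CE| = 10.8, E = (1.3838, 12.961). ∠CEH = 103.0° gives EH at -85.700° from the x-axis; with |EH| = 28.3, H = (3.5057, -15.259). Then |SH| = |H − S| = 26.334.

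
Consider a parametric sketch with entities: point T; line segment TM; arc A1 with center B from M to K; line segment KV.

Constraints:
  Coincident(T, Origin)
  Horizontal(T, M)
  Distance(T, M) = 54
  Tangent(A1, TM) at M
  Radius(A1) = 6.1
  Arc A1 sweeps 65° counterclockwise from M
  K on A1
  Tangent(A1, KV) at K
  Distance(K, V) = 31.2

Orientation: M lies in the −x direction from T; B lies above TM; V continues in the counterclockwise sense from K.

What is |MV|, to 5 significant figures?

36.897

T is at the origin; TM is horizontal with |TM| = 54.0 and M on the −x side, so M = (-54.000, 0.0000). Since A1 is tangent to TM there, BM ⟂ TM, so B = M + (0, 6.1) = (-54.000, 6.1000). On A1, M sits at bearing -90° from B; a 65° counterclockwise sweep puts K at bearing -25°, so K = B + 6.1·(cos -25°, sin -25°) = (-48.472, 3.5220). A1 meets KV tangentially, so BK is at right angles to KV, so KV runs along (−sin -25°, cos -25°); with |KV| = 31.2, V = (-35.286, 31.799). Then |MV| = |V − M| = 36.897.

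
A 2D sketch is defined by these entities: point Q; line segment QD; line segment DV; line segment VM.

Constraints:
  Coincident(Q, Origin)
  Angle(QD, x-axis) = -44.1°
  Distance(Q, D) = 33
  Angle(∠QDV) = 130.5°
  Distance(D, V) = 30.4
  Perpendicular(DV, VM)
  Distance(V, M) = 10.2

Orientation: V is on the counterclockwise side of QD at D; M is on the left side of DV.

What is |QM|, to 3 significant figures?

53.9

∠QDV = 130.5°, so DV runs at -44.1° + (180° − 130.5°) = 5.40° from the x-axis; with |DV| = 30.4, V = D + 30.4·(cos 5.40°, sin 5.40°) = (54.0, -20.1). DV ⟂ VM; with |VM| = 10.2 on the left of DV, M = V + 10.2·(-0.0941, 0.996) = (53.0, -9.95). Then |QM| = |M − Q| = 53.9.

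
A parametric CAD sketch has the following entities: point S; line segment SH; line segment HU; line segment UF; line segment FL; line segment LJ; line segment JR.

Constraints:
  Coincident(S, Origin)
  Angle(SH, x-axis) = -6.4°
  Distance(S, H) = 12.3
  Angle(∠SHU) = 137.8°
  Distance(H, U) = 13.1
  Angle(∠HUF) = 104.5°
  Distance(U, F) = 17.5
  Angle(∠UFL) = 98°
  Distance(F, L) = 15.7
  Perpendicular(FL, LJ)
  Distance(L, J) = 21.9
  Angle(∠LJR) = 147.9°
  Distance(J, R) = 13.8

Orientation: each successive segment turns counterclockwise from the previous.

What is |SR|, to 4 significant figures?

20.07

FL ⟂ LJ, so LJ runs at -76.70°; with |LJ| = 21.9, J = (6.251, -2.328). ∠LJR = 147.9° gives JR at -44.60° from the x-axis; with |JR| = 13.8, R = (16.08, -12.02). Then |SR| = |R − S| = 20.07.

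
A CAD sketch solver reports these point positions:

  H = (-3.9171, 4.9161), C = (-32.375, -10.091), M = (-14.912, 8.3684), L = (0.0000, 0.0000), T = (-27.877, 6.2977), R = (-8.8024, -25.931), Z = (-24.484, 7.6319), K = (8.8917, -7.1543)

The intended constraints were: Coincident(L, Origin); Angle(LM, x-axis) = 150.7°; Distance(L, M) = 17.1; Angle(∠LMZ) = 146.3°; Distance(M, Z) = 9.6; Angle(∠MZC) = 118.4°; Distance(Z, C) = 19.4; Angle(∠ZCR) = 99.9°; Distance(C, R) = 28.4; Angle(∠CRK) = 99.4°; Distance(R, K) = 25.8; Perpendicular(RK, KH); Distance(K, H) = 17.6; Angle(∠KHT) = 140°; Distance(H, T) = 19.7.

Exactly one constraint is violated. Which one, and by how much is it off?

Distance(H, T) = 19.7 — off by 4.30.

L = (0.00, 0.00) ✓; LM at 150.7° ✓; |LM| = 17.10 ✓; ∠LMZ = 146.3° ✓; |MZ| = 9.600 ✓; ∠MZC = 118.4° ✓; |ZC| = 19.40 ✓; ∠ZCR = 99.90° ✓; |CR| = 28.40 ✓; ∠CRK = 99.40° ✓; |RK| = 25.80 ✓; ∠(RK, KH) = 90.00° ✓; |KH| = 17.60 ✓; ∠KHT = 140.0° ✓; |HT| = 24.00 ✗.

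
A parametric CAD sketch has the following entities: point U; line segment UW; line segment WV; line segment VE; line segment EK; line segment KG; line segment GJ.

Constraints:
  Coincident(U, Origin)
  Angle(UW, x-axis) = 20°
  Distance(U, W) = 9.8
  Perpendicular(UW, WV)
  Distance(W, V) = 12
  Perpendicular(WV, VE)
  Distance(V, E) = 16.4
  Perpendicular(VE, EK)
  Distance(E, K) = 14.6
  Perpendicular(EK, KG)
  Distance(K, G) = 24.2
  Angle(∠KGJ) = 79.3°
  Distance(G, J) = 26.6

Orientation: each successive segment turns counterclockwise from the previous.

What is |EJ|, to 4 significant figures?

22.45

U is at the origin; UW runs at 20.0° with length 9.8, so W = (9.209, 3.352). UW is perpendicular to WV, so WV runs at 110.0°; with |WV| = 12.0, V = (5.105, 14.63). WV is perpendicular to VE, so VE runs at -160.0°; with |VE| = 16.4, E = (-10.31, 9.019). The perpendicularity gives EK at right angles to VE, so EK runs at -70.00°; with |EK| = 14.6, K = (-5.313, -4.701). EK is perpendicular to KG, so KG runs at 20.00°; with |KG| = 24.2, G = (17.43, 3.576). ∠KGJ = 79.3° gives GJ at 120.7° from the x-axis; with |GJ| = 26.6, J = (3.847, 26.45). Then |EJ| = |J − E| = 22.45.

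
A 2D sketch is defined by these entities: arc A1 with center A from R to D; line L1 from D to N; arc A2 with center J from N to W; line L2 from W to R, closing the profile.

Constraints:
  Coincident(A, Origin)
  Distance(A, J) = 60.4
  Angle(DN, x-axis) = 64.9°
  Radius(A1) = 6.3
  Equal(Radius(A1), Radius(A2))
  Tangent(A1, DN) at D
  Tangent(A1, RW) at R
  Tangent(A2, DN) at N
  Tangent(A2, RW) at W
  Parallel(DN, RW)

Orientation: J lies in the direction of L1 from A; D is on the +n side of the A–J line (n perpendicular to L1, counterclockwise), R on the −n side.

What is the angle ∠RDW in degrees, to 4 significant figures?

78.22°

Tangency of A1 to both parallel lines with radius 6.3 puts D and R at A ± 6.3·n: D = (-5.705, 2.672), R = (5.705, -2.672). Equal radii place N and W the same way about J: N = J + 6.3·n = (19.92, 57.37), W = J − 6.3·n = (31.33, 52.02). Then cos ∠RDW = DR·DW / (|DR||DW|), giving 78.22°.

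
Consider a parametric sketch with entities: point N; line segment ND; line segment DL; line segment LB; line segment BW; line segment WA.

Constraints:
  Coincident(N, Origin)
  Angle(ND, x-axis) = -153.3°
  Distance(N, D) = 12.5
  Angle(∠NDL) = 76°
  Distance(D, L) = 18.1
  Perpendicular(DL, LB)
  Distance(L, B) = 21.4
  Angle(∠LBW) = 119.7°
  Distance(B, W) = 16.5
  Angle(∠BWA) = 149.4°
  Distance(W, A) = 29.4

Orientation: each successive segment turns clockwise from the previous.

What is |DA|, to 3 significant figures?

38.8

N is at the origin; ND runs at -153.3° with length 12.5, so D = (-11.2, -5.62). ∠NDL = 76.0° gives DL at 103° from the x-axis; with |DL| = 18.1, L = (-15.1, 12.0). DL ⟂ LB, so LB runs at 12.7°; with |LB| = 21.4, B = (5.73, 16.7). ∠LBW = 119.7° gives BW at -47.6° from the x-axis; with |BW| = 16.5, W = (16.9, 4.56). ∠BWA = 149.4° gives WA at -78.2° from the x-axis; with |WA| = 29.4, A = (22.9, -24.2). Then |DA| = |A − D| = 38.8.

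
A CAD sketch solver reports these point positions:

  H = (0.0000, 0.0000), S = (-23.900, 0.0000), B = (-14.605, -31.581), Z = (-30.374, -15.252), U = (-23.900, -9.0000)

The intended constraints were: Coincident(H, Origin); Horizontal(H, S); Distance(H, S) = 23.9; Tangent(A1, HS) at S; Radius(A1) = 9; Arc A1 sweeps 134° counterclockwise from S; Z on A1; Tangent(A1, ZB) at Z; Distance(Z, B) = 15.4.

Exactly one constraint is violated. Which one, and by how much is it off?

Distance(Z, B) = 15.4 — off by 7.30.

H = (0.00, 0.00) ✓; H.y = 0.00, S.y = 0.00 ✓; |HS| = 23.90 ✓; ∠(US, SH) = 90.00° ✓; |US| = 9.000 ✓; bearing(U→Z) − bearing(U→S) = 134.0° ✓; |UZ| = 9.000 ✓; ∠(UZ, ZB) = 90.00° ✓; |ZB| = 22.70 ✗.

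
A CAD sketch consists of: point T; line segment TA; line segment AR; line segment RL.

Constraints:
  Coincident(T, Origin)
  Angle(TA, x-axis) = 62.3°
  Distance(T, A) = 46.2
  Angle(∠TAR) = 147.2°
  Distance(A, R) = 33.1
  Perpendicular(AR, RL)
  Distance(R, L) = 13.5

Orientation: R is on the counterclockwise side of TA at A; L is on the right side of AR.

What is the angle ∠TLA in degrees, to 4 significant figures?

5.985°

∠TAR = 147.2°, so AR runs at 62.3° + (180° − 147.2°) = 95.10° from the x-axis; with |AR| = 33.1, R = A + 33.1·(cos 95.10°, sin 95.10°) = (18.53, 73.87). AR is perpendicular to RL; with |RL| = 13.5 on the right of AR, L = R + 13.5·(0.9960, 0.08889) = (31.98, 75.07). Then cos ∠TLA = LT·LA / (|LT||LA|), giving 5.985°.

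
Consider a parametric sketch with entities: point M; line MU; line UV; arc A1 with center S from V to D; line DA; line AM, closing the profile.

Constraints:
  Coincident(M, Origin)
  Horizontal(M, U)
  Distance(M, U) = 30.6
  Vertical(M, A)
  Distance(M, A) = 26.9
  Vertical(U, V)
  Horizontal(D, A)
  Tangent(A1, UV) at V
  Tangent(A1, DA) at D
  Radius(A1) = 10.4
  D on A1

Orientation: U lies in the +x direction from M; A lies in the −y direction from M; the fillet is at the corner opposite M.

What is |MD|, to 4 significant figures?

33.64

The virtual corner opposite M is at (30.60, -26.90). Tangency of A1 to UV means the radius SV is perpendicular to UV and the tangent condition forces SD to be normal to DA, with radius 10.4, so the center S sits 10.4 in from both sides at S = (20.20, -16.50). That places the tangent points at V = (30.60, -16.50) on UV and D = (20.20, -26.90) on DA. Then |MD| = |D − M| = 33.64.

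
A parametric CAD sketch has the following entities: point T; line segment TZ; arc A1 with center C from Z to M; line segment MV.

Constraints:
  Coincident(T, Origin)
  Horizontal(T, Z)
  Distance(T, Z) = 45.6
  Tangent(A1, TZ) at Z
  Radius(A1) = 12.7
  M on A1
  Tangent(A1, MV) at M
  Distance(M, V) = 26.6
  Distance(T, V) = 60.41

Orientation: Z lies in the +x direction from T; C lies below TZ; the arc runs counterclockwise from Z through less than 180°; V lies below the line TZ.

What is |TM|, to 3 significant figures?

37.9

Checks: |CM| = 12.70 ✓; ∠(CM, MV) = 90.00° ✓; |MV| = 26.60 ✓; |TV| = 60.41 ✓.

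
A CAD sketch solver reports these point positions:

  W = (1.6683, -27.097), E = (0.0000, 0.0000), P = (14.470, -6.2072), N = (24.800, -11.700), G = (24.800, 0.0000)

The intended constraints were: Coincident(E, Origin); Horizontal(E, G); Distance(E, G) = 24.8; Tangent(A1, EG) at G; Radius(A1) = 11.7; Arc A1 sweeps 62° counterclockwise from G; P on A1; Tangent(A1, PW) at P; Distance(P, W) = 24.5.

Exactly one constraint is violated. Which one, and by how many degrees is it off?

Tangent(A1, PW) at P — off by 3.50°.

E = (0.00, 0.00) ✓; E.y = 0.00, G.y = 0.00 ✓; |EG| = 24.80 ✓; ∠(NG, GE) = 90.00° ✓; |NG| = 11.70 ✓; bearing(N→P) − bearing(N→G) = 62.00° ✓; |NP| = 11.70 ✓; ∠(NP, PW) = 93.50° ✗; |PW| = 24.50 ✓.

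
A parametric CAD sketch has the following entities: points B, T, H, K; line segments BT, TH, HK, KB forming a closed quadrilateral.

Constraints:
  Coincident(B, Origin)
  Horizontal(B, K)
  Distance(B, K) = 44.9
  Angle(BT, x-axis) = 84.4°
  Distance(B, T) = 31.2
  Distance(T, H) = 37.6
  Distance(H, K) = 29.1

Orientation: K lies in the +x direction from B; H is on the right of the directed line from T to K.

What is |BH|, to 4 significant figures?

16.65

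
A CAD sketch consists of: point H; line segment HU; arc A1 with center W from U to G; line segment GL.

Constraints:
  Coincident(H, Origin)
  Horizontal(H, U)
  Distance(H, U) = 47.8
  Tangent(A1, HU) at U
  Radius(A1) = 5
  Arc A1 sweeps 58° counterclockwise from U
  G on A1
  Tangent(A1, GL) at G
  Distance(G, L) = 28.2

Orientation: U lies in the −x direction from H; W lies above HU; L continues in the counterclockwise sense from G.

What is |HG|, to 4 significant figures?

43.62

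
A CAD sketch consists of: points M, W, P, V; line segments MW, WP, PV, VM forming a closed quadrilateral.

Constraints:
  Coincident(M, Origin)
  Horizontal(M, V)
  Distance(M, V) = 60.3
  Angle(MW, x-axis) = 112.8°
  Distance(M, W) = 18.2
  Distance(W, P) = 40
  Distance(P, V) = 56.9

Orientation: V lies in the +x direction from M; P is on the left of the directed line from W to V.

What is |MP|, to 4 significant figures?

48.86

M is at the origin; MV is horizontal with |MV| = 60.3 and V in +x, so V = (60.3, 0). MW runs at 112.8° with |MW| = 18.2, so W = (-7.053, 16.78). P is determined by |WP| = 40.0 and |PV| = 56.9 together: it lies at the intersection of circle(W, 40.0) and circle(V, 56.9). With |WV| = 69.41, the foot of the radical line on WV is 22.91 from W and the perpendicular offset is √(40.0² − 22.91²) = 32.79. Taking the left-of-WV solution: P = (23.10, 43.06).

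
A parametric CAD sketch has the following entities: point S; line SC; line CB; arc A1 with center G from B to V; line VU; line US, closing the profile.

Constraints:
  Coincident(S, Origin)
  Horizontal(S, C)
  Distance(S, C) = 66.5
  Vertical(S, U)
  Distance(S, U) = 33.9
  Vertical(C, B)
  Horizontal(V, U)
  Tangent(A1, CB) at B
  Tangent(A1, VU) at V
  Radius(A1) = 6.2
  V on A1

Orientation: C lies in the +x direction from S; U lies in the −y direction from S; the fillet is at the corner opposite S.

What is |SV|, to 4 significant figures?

69.18

S is at the origin; S and C share the same y with |SC| = 66.5 and C on the +x side, so C = (66.50, 0.000). SU is vertical with |SU| = 33.9 and U on the −y side, so U = (0.000, -33.90). The virtual corner opposite S is at (66.50, -33.90). Tangency of A1 to CB means the radius GB is perpendicular to CB and A1 meets VU tangentially, so GV is at right angles to VU, with radius 6.2, so the center G sits 6.2 in from both sides at G = (60.30, -27.70). That places the tangent points at B = (66.50, -27.70) on CB and V = (60.30, -33.90) on VU. Then |SV| = |V − S| = 69.18.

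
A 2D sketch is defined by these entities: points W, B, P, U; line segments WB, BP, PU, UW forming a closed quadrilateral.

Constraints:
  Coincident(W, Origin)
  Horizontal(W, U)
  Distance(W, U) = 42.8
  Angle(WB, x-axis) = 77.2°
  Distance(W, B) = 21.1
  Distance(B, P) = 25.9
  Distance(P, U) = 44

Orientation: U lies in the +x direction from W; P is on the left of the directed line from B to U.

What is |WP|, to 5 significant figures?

45.268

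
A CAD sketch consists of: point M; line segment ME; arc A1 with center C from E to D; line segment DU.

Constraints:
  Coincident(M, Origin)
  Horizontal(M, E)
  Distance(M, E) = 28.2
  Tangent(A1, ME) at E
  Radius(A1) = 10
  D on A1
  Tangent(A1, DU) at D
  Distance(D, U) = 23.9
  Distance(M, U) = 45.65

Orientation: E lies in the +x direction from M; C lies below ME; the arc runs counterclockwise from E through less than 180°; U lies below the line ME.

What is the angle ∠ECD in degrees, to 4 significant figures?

112.7°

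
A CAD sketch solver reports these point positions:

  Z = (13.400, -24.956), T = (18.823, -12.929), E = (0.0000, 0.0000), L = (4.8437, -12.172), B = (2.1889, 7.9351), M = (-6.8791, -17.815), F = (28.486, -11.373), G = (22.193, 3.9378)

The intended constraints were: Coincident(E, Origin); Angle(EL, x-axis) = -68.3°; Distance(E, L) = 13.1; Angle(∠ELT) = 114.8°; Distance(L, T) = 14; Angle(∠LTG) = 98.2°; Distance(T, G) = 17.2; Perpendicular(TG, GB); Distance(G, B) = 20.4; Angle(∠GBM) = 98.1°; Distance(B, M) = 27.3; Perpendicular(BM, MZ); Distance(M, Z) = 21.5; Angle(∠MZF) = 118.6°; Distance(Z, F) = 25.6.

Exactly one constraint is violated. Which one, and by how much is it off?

Distance(Z, F) = 25.6 — off by 5.30.

E = (0.00, 0.00) ✓; EL at -68.30° ✓; |EL| = 13.10 ✓; ∠ELT = 114.8° ✓; |LT| = 14.00 ✓; ∠LTG = 98.20° ✓; |TG| = 17.20 ✓; ∠(TG, GB) = 90.00° ✓; |GB| = 20.40 ✓; ∠GBM = 98.10° ✓; |BM| = 27.30 ✓; ∠(BM, MZ) = 90.00° ✓; |MZ| = 21.50 ✓; ∠MZF = 118.6° ✓; |ZF| = 20.30 ✗.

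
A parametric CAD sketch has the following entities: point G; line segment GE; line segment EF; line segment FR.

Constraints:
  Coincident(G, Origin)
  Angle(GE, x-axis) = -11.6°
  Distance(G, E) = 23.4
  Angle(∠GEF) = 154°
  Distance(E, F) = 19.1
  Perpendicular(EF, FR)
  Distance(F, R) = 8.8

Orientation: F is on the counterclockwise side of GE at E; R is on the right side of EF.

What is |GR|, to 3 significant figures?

44.4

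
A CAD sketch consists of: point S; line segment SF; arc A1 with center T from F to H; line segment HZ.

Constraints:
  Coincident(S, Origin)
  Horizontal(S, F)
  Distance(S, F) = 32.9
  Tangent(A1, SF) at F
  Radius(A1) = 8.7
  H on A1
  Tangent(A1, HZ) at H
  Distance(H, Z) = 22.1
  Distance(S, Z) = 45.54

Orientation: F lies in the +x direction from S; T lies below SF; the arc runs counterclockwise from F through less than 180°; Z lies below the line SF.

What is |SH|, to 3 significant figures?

27.3

S is at the origin; SF is horizontal with |SF| = 32.9 and F on the +x side, so F = (32.9, 0.00). Since A1 is tangent to SF there, TF ⟂ SF, so T = F + (0, -8.7) = (32.9, -8.70). Since TH ⟂ HZ (tangency), |TZ| = √(8.7² + 22.1²) = 23.8 regardless of where H sits on A1. So Z lies on both circle(S, 45.54) and circle(T, 23.8); the below-SF intersection is Z = (32.0, -32.4). H is the foot of the tangent from Z: H = (24.7, -11.6).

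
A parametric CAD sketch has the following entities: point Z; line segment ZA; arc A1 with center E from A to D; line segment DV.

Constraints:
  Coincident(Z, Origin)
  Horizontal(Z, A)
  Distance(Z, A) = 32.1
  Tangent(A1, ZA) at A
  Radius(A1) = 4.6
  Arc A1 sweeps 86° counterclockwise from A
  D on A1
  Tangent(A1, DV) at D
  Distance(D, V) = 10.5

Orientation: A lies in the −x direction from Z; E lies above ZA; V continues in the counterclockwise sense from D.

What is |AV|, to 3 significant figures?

15.7

Z is at the origin; ZA is horizontal with |ZA| = 32.1 and A on the −x side, so A = (-32.1, 0.00). A1 meets ZA tangentially, so EA is at right angles to ZA, so E = A + (0, 4.6) = (-32.1, 4.60). On A1, A sits at bearing -90° from E; an 86° counterclockwise sweep puts D at bearing -4°, so D = E + 4.6·(cos -4°, sin -4°) = (-27.5, 4.28). Since A1 is tangent to DV there, ED ⟂ DV, so DV runs along (−sin -4°, cos -4°); with |DV| = 10.5, V = (-26.8, 14.8). Then |AV| = |V − A| = 15.7.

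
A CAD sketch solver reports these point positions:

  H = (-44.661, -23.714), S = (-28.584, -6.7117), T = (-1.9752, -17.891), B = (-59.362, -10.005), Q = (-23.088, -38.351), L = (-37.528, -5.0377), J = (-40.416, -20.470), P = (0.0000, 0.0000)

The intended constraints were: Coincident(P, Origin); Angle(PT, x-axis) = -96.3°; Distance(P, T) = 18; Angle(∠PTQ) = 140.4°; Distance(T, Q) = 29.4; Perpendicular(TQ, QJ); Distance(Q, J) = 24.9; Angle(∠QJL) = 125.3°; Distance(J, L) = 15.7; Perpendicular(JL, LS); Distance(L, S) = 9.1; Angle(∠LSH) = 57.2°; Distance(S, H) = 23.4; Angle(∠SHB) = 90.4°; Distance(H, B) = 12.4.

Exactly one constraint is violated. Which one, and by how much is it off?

Distance(H, B) = 12.4 — off by 7.70.

P = (0.00, 0.00) ✓; PT at -96.30° ✓; |PT| = 18.00 ✓; ∠PTQ = 140.4° ✓; |TQ| = 29.40 ✓; ∠(TQ, QJ) = 90.00° ✓; |QJ| = 24.90 ✓; ∠QJL = 125.3° ✓; |JL| = 15.70 ✓; ∠(JL, LS) = 90.00° ✓; |LS| = 9.099 ✓; ∠LSH = 57.20° ✓; |SH| = 23.40 ✓; ∠SHB = 90.40° ✓; |HB| = 20.10 ✗.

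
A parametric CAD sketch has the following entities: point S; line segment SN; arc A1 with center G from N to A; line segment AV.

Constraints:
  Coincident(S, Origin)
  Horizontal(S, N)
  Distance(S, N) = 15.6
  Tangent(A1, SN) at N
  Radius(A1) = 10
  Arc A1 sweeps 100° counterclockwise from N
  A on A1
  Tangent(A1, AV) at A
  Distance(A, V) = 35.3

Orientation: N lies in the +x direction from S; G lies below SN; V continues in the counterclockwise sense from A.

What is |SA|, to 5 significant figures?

13.070

A1 meets SN tangentially, so GN is at right angles to SN, so G = N + (0, -10) = (15.600, -10.000). On A1, N sits at bearing 90° from G; a 100° counterclockwise sweep puts A at bearing 190°, so A = G + 10.0·(cos 190°, sin 190°) = (5.7519, -11.736). Then |SA| = |A − S| = 13.070.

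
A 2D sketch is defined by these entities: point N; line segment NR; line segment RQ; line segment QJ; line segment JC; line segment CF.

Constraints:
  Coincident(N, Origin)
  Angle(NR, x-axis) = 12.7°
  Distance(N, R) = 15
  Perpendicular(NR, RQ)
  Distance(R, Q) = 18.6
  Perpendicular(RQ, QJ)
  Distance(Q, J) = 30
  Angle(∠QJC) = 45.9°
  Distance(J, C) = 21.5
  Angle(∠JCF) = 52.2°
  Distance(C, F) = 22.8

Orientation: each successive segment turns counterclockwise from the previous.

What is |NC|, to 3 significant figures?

3.16

RQ is perpendicular to QJ, so QJ runs at -167°; with |QJ| = 30.0, J = (-18.7, 14.8). ∠QJC = 45.9° gives JC at -33.2° from the x-axis; with |JC| = 21.5, C = (-0.732, 3.07). Then |NC| = |C − N| = 3.16.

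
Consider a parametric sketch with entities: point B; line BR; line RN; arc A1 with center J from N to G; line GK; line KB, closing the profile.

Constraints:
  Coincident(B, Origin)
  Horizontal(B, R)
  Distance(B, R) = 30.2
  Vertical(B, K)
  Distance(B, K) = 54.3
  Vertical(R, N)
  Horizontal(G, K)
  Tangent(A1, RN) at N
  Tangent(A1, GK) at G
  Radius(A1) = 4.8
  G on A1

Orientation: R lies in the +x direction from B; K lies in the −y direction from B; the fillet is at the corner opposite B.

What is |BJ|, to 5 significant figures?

55.636

B is at the origin; B and R share the same y with |BR| = 30.2 and R on the +x side, so R = (30.200, 0.0000). BK is vertical with |BK| = 54.3 and K on the −y side, so K = (0.0000, -54.300). The virtual corner opposite B is at (30.200, -54.300). The tangent condition forces JN to be normal to RN and tangency of A1 to GK means the radius JG is perpendicular to GK, with radius 4.8, so the center J sits 4.8 in from both sides at J = (25.400, -49.500). Then |BJ| = |J − B| = 55.636.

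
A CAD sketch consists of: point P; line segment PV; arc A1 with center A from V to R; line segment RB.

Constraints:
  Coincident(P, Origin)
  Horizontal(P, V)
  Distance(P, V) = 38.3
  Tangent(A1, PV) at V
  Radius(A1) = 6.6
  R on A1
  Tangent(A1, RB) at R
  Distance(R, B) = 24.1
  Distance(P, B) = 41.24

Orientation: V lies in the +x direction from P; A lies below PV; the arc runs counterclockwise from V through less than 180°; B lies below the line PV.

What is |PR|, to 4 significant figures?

32.27

Checks: |AV| = 6.600 ✓; |AR| = 6.600 ✓; ∠(AR, RB) = 90.00° ✓; |RB| = 24.10 ✓; |PB| = 41.24 ✓.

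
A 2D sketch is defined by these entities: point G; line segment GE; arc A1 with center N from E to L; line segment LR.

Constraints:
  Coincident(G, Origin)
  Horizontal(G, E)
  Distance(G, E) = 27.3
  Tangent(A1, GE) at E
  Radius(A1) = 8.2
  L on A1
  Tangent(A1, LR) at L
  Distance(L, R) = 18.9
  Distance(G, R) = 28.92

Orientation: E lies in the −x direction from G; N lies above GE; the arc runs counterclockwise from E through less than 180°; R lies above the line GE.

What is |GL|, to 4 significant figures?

20.33

G is at the origin; GE is horizontal with |GE| = 27.3 and E on the −x side, so E = (-27.30, 0.000). Since A1 is tangent to GE there, NE ⟂ GE, so N = E + (0, 8.2) = (-27.30, 8.200). Since NL ⟂ LR (tangency), |NR| = √(8.2² + 18.9²) = 20.60 regardless of where L sits on A1. So R lies on both circle(G, 28.92) and circle(N, 20.60); the above-GE intersection is R = (-15.00, 24.73). L is the foot of the tangent from R: L = (-19.32, 6.327).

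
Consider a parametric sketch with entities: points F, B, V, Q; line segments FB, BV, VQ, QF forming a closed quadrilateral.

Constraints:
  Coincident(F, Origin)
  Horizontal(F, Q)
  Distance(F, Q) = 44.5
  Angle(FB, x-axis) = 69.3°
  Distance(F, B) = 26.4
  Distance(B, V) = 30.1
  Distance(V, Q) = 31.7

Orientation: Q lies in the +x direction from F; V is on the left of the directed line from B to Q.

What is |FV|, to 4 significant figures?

49.71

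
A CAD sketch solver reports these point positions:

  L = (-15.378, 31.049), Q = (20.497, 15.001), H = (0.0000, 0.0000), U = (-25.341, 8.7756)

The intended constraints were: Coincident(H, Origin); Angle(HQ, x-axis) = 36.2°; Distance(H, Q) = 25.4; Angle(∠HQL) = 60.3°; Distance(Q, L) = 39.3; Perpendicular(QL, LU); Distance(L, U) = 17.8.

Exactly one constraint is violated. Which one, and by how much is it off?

Distance(L, U) = 17.8 — off by 6.60.

H = (0.00, 0.00) ✓; HQ at 36.20° ✓; |HQ| = 25.40 ✓; ∠HQL = 60.30° ✓; |QL| = 39.30 ✓; ∠(QL, LU) = 90.00° ✓; |LU| = 24.40 ✗.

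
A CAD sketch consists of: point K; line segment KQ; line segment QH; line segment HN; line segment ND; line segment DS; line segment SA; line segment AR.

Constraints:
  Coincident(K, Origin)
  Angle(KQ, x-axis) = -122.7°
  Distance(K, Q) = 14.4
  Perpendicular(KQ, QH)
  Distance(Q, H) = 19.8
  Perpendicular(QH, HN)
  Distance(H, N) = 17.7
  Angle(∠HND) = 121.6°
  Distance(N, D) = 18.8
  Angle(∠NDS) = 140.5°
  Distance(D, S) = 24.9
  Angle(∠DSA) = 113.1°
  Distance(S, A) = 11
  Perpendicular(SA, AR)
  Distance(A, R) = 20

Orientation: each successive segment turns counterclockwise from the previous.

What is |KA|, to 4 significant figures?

23.78

∠NDS = 140.5° gives DS at 155.2° from the x-axis; with |DS| = 24.9, S = (-12.31, 19.46). ∠DSA = 113.1° gives SA at -137.9° from the x-axis; with |SA| = 11.0, A = (-20.47, 12.09). Then |KA| = |A − K| = 23.78.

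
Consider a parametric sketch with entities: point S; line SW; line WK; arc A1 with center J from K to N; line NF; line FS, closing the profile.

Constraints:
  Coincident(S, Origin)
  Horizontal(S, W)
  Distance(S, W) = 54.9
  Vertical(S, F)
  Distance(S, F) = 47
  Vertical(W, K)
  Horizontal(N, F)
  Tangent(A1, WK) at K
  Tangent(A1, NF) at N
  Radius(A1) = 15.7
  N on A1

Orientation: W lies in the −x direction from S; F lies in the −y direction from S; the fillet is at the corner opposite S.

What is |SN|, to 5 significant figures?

61.202

The virtual corner opposite S is at (-54.900, -47.000). The tangent condition forces JK to be normal to WK and A1 meets NF tangentially, so JN is at right angles to NF, with radius 15.7, so the center J sits 15.7 in from both sides at J = (-39.200, -31.300). That places the tangent points at K = (-54.900, -31.300) on WK and N = (-39.200, -47.000) on NF. Then |SN| = |N − S| = 61.202.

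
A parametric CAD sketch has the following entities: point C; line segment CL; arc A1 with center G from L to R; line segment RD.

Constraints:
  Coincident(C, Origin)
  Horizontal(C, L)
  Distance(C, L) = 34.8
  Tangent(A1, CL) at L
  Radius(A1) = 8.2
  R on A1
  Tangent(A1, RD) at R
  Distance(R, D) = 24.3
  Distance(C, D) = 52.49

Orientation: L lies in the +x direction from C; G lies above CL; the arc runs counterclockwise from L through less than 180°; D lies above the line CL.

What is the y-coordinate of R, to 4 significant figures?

8.968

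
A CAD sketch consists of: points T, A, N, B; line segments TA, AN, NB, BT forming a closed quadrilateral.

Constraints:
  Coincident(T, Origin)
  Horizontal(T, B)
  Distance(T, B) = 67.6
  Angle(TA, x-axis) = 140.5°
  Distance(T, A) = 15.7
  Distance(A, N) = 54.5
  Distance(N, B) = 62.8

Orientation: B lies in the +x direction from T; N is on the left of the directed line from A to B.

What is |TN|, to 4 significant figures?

55.01

T is at the origin; T and B share the same y with |TB| = 67.6 and B in +x, so B = (67.6, 0). TA runs at 140.5° with |TA| = 15.7, so A = (-12.11, 9.986). N is determined by |AN| = 54.5 and |NB| = 62.8 together: it lies at the intersection of circle(A, 54.5) and circle(B, 62.8). With |AB| = 80.34, the foot of the radical line on AB is 34.11 from A and the perpendicular offset is √(54.5² − 34.11²) = 42.51. Taking the left-of-AB solution: N = (27.01, 47.92).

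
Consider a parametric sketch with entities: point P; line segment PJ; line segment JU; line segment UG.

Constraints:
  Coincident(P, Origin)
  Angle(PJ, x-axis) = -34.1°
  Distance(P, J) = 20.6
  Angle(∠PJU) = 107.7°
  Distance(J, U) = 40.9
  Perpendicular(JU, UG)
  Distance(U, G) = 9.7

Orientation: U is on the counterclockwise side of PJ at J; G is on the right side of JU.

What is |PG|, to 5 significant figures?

55.536

P is at the origin; PJ runs at -34.1° with length 20.6, so J = 20.6·(cos -34.1°, sin -34.1°) = (17.058, -11.549). ∠PJU = 107.7°, so JU runs at -34.1° + (180° − 107.7°) = 38.200° from the x-axis; with |JU| = 40.9, U = J + 40.9·(cos 38.200°, sin 38.200°) = (49.200, 13.744). The perpendicularity gives UG at right angles to JU; with |UG| = 9.7 on the right of JU, G = U + 9.7·(0.61841, -0.78586) = (55.198, 6.1209). Then |PG| = |G − P| = 55.536.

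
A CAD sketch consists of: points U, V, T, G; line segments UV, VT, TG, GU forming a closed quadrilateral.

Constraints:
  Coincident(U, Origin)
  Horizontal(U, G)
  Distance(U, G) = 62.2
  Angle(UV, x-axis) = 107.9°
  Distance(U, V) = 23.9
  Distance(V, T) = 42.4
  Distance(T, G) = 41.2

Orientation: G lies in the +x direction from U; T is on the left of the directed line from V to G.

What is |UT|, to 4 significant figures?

45.86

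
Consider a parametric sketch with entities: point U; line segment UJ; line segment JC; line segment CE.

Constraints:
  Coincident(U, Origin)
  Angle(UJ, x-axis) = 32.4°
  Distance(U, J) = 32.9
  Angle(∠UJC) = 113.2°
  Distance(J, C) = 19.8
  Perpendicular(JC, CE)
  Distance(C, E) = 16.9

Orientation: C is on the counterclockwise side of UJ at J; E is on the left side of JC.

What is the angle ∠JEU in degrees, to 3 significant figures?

62.6°

U is at the origin; UJ runs at 32.4° with length 32.9, so J = 32.9·(cos 32.4°, sin 32.4°) = (27.8, 17.6). ∠UJC = 113.2°, so JC runs at 32.4° + (180° − 113.2°) = 99.2° from the x-axis; with |JC| = 19.8, C = J + 19.8·(cos 99.2°, sin 99.2°) = (24.6, 37.2). The perpendicularity gives CE at right angles to JC; with |CE| = 16.9 on the left of JC, E = C + 16.9·(-0.987, -0.160) = (7.93, 34.5). Then cos ∠JEU = EJ·EU / (|EJ||EU|), giving 62.6°.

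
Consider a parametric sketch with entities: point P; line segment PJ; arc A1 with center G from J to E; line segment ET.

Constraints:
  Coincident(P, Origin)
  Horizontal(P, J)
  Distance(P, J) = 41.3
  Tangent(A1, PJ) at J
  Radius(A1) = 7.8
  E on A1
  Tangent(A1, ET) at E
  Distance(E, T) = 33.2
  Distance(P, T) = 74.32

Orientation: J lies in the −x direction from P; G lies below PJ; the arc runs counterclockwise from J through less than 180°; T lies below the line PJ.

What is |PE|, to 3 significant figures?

47.3

P is at the origin; PJ is horizontal with |PJ| = 41.3 and J on the −x side, so J = (-41.3, 0.00). Tangency of A1 to PJ means the radius GJ is perpendicular to PJ, so G = J + (0, -7.8) = (-41.3, -7.80). Since GE ⟂ ET (tangency), |GT| = √(7.8² + 33.2²) = 34.1 regardless of where E sits on A1. So T lies on both circle(P, 74.32) and circle(G, 34.1); the below-PJ intersection is T = (-68.9, -27.8). E is the foot of the tangent from T: E = (-47.2, -2.70).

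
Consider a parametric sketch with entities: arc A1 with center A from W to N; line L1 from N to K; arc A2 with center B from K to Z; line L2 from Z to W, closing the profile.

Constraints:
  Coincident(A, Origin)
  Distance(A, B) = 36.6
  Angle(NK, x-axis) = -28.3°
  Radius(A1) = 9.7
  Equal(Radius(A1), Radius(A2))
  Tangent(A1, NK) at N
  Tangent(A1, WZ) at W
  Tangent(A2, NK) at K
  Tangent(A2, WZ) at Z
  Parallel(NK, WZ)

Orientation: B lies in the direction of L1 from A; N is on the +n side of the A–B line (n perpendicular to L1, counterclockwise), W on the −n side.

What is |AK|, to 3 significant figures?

37.9

The slot axis is L1's direction at -28.3°, so u = (cos -28.3°, sin -28.3°) = (0.880, -0.474) and n = (−sin -28.3°, cos -28.3°) = (0.474, 0.880). A is at the origin and B lies 36.6 along u from A, so B = 36.6·u = (32.2, -17.4). Tangency of A1 to both parallel lines with radius 9.7 puts N and W at A ± 9.7·n: N = (4.60, 8.54), W = (-4.60, -8.54). Equal radii place K and Z the same way about B: K = B + 9.7·n = (36.8, -8.81), Z = B − 9.7·n = (27.6, -25.9). Then |AK| = |K − A| = 37.9.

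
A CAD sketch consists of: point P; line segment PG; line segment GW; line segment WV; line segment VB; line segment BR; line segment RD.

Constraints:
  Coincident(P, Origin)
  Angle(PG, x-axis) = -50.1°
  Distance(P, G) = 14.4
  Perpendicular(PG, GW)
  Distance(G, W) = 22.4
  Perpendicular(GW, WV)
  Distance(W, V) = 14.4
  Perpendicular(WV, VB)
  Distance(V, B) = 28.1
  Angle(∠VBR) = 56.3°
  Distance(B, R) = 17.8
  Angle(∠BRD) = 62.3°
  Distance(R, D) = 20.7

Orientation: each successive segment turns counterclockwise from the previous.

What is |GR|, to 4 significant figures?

4.196

P is at the origin; PG runs at -50.1° with length 14.4, so G = (9.237, -11.05). PG ⟂ GW, so GW runs at 39.90°; with |GW| = 22.4, W = (26.42, 3.321). GW ⟂ WV, so WV runs at 129.9°; with |WV| = 14.4, V = (17.18, 14.37). WV is perpendicular to VB, so VB runs at -140.1°; with |VB| = 28.1, B = (-4.373, -3.656). ∠VBR = 56.3° gives BR at -16.40° from the x-axis; with |BR| = 17.8, R = (12.70, -8.682). Then |GR| = |R − G| = 4.196.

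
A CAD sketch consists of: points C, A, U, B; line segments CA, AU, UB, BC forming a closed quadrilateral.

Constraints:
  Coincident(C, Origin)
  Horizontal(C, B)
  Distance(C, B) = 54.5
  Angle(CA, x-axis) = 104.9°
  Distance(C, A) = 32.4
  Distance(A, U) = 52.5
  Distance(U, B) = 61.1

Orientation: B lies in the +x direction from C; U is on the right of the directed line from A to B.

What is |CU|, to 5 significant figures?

21.111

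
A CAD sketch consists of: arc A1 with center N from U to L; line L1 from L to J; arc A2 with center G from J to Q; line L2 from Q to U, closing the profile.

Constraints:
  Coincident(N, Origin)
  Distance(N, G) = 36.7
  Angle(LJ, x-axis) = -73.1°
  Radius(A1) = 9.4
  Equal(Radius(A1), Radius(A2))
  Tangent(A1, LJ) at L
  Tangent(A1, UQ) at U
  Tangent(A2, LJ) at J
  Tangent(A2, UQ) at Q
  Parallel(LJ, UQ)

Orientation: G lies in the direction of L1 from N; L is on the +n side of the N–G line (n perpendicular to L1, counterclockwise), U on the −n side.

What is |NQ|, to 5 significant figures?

37.885

The slot axis is L1's direction at -73.1°, so u = (cos -73.1°, sin -73.1°) = (0.29070, -0.95681) and n = (−sin -73.1°, cos -73.1°) = (0.95681, 0.29070). N is at the origin and G lies 36.7 along u from N, so G = 36.7·u = (10.669, -35.115). Tangency of A1 to both parallel lines with radius 9.4 puts L and U at N ± 9.4·n: L = (8.9940, 2.7326), U = (-8.9940, -2.7326). Equal radii place J and Q the same way about G: J = G + 9.4·n = (19.663, -32.382), Q = G − 9.4·n = (1.6747, -37.848). Then |NQ| = |Q − N| = 37.885.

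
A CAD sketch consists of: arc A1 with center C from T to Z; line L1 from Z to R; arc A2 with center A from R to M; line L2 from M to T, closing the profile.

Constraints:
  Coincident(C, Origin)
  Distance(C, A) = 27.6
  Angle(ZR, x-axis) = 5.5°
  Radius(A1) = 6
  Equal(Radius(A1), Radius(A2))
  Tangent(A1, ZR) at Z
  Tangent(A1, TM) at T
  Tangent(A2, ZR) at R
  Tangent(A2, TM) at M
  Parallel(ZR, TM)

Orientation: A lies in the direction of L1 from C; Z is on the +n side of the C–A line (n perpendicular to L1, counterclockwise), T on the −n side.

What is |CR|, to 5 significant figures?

28.245

The slot axis is L1's direction at 5.5°, so u = (cos 5.5°, sin 5.5°) = (0.99540, 0.095846) and n = (−sin 5.5°, cos 5.5°) = (-0.095846, 0.99540). C is at the origin and A lies 27.6 along u from C, so A = 27.6·u = (27.473, 2.6453). Tangency of A1 to both parallel lines with radius 6.0 puts Z and T at C ± 6.0·n: Z = (-0.57507, 5.9724), T = (0.57507, -5.9724). Equal radii place R and M the same way about A: R = A + 6.0·n = (26.898, 8.6177), M = A − 6.0·n = (28.048, -3.3270). Then |CR| = |R − C| = 28.245.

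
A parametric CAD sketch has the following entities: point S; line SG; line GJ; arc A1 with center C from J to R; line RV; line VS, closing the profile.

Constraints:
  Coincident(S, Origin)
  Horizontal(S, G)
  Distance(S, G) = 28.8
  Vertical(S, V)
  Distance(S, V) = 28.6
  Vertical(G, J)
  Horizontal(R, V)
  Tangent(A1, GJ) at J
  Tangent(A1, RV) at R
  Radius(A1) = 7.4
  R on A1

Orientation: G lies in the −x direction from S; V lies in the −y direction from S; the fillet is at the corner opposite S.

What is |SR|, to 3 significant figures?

35.7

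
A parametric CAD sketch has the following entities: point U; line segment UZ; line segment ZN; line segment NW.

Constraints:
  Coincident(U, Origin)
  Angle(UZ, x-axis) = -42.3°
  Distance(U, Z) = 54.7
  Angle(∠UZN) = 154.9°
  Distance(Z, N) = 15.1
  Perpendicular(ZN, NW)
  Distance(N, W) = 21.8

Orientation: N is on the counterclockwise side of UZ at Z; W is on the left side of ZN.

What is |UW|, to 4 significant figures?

64.65

U is at the origin; UZ runs at -42.3° with length 54.7, so Z = 54.7·(cos -42.3°, sin -42.3°) = (40.46, -36.81). ∠UZN = 154.9°, so ZN runs at -42.3° + (180° − 154.9°) = -17.20° from the x-axis; with |ZN| = 15.1, N = Z + 15.1·(cos -17.20°, sin -17.20°) = (54.88, -41.28). ZN is perpendicular to NW; with |NW| = 21.8 on the left of ZN, W = N + 21.8·(0.2957, 0.9553) = (61.33, -20.45). Then |UW| = |W − U| = 64.65.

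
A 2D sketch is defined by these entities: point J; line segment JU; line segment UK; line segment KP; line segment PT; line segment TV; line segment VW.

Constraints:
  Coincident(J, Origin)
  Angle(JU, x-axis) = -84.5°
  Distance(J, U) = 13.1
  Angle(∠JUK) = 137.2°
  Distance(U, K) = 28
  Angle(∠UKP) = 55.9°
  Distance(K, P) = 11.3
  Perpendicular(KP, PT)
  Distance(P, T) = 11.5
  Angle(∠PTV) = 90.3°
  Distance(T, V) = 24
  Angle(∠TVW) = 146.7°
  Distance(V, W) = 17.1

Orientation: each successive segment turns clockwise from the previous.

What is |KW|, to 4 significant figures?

27.14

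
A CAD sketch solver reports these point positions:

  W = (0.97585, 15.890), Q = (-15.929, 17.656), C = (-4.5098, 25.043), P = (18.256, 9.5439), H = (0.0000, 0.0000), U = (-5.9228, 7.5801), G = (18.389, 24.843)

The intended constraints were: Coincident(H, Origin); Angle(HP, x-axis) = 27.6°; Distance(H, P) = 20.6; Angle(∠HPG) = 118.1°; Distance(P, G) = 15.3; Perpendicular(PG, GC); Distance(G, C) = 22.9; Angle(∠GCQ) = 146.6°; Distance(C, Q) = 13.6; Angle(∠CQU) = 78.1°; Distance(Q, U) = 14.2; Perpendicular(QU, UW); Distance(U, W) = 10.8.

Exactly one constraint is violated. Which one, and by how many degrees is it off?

Perpendicular(QU, UW) — off by 5.50°.

H = (0.00, 0.00) ✓; HP at 27.60° ✓; |HP| = 20.60 ✓; ∠HPG = 118.1° ✓; |PG| = 15.30 ✓; ∠(PG, GC) = 90.00° ✓; |GC| = 22.90 ✓; ∠GCQ = 146.6° ✓; |CQ| = 13.60 ✓; ∠CQU = 78.10° ✓; |QU| = 14.20 ✓; ∠(QU, UW) = 95.50° ✗; |UW| = 10.80 ✓.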